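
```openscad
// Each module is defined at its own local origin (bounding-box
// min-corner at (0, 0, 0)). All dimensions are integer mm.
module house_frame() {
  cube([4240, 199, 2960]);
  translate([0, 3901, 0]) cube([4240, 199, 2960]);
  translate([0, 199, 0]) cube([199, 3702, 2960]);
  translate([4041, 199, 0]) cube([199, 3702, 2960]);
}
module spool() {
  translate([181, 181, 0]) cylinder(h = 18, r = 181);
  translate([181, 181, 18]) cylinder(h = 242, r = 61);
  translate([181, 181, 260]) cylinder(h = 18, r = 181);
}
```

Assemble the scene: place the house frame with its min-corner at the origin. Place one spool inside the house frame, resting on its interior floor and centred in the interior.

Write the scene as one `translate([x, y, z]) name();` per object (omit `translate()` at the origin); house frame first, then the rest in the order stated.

house_frame();
translate([1939, 1869, 0]) spool();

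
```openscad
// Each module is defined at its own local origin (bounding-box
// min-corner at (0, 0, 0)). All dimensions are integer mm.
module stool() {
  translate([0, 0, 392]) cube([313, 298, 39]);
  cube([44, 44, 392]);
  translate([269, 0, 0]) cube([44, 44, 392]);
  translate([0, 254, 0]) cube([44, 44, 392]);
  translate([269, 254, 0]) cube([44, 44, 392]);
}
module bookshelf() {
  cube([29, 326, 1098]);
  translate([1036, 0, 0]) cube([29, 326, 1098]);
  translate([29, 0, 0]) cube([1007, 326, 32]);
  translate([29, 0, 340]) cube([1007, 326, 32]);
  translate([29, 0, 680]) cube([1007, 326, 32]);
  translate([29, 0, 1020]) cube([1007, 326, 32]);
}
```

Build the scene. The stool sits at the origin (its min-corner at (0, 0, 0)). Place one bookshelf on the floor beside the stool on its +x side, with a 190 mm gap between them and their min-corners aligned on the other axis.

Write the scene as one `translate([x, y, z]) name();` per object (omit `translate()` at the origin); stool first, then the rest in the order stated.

stool();
translate([503, 0, 0]) bookshelf();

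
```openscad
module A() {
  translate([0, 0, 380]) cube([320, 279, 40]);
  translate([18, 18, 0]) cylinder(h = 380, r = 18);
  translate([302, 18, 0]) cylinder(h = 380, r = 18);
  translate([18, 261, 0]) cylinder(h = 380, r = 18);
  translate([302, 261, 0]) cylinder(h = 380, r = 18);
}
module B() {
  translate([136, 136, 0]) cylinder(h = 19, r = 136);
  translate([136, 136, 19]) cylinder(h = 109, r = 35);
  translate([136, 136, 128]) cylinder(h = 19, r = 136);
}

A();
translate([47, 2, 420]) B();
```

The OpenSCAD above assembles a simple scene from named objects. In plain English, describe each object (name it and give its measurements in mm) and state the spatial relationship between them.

A is a simple wooden stool: a rectangular seat 320 mm (x) by 279 mm (y), 40 mm thick, top face at z = 420 mm, on four round legs, each 36 mm in diameter. The legs rest on z = 0, each leg's axis is inset half a diameter from the nearest pair of seat edges (so the leg's bounding box is flush with the corner).

B is a spool: two coaxial disc flanges of radius 136 mm and thickness 19 mm, joined by a core cylinder of radius 35 mm and height 109 mm. The lower flange rests on z = 0 and the three cylinders share a vertical axis.

The spool is on top of the stool.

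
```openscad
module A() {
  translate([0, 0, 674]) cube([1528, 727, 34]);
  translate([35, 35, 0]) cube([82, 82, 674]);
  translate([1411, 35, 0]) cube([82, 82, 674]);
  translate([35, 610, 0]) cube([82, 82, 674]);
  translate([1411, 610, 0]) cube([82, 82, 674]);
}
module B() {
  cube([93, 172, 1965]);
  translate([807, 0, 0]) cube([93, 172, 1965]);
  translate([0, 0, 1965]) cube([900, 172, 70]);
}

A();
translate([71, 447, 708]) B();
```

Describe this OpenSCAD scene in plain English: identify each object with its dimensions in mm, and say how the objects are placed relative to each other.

A is a table: top 1528 mm (x) × 727 mm (y), 34 mm thick, upper face at z = 708 mm, on four 82×82 mm square legs, each inset 35 mm from the nearest pair of top edges, running from z = 0 to the bottom of the top.

B is a rectangular door frame: two vertical jambs of 93×172 mm section, 1965 mm tall, with a clear opening 714 mm wide between their inner faces. A header 70 mm tall and 172 mm deep lies on top of the jambs and spans the full outside width.

The door frame is on top of the table.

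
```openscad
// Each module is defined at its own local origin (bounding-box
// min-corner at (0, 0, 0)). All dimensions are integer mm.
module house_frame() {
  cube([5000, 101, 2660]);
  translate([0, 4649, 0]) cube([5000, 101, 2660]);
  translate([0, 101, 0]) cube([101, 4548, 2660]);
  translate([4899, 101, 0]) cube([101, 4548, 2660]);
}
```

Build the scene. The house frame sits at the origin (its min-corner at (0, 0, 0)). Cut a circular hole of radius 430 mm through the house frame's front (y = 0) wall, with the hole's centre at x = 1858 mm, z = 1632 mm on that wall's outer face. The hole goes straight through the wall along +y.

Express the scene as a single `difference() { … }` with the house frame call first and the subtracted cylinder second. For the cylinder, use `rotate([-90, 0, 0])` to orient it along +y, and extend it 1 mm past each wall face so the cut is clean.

difference() {
  house_frame();
  translate([1858, -1, 1632]) rotate([-90, 0, 0]) cylinder(h = 103, r = 430);
}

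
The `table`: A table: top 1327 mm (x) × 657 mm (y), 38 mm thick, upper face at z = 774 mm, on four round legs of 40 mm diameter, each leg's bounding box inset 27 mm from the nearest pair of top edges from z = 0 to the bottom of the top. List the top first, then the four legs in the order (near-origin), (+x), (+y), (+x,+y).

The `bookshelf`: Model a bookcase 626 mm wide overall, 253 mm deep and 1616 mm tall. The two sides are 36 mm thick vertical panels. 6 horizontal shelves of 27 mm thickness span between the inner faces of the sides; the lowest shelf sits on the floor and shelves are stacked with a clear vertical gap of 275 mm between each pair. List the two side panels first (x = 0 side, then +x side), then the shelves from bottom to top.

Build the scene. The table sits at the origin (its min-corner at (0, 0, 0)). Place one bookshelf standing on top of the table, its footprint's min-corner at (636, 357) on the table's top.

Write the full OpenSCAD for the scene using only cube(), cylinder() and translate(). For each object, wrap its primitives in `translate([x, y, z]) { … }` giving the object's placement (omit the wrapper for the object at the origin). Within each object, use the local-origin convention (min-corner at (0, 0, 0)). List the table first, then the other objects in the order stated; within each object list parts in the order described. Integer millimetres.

translate([0, 0, 736]) cube([1327, 657, 38]);
translate([47, 47, 0]) cylinder(h = 736, r = 20);
translate([1280, 47, 0]) cylinder(h = 736, r = 20);
translate([47, 610, 0]) cylinder(h = 736, r = 20);
translate([1280, 610, 0]) cylinder(h = 736, r = 20);
translate([636, 357, 774]) {
  cube([36, 253, 1616]);
  translate([590, 0, 0]) cube([36, 253, 1616]);
  translate([36, 0, 0]) cube([554, 253, 27]);
  translate([36, 0, 302]) cube([554, 253, 27]);
  translate([36, 0, 604]) cube([554, 253, 27]);
  translate([36, 0, 906]) cube([554, 253, 27]);
  translate([36, 0, 1208]) cube([554, 253, 27]);
  translate([36, 0, 1510]) cube([554, 253, 27]);
}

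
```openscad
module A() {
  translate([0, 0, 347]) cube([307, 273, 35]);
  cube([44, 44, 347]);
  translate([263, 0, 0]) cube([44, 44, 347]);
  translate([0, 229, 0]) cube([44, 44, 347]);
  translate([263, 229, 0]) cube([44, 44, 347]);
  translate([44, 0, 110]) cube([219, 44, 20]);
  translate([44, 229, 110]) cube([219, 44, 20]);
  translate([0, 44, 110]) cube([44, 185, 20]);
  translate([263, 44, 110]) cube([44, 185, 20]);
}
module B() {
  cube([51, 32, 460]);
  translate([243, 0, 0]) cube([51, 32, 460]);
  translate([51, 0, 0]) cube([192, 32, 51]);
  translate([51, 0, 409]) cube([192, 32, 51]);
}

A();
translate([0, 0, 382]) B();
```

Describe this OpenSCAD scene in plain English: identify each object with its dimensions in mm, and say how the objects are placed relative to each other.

A is a simple wooden stool: a rectangular seat 307 mm (x) by 273 mm (y), 35 mm thick, top face at z = 382 mm, on four square legs, each 44×44 mm in cross-section. The legs rest on z = 0, each flush with a corner of the seat. Four stretchers, 44 mm wide and 20 mm tall, connect adjacent legs with their undersides at z = 110 mm, each running between the inner faces of the legs it joins and aligned with the legs' outer faces on the other axis.

B is a picture frame with a 192×358 mm rectangular opening (x by z) and a uniform 51 mm border on every side. Frame depth is 32 mm along y. It is built from two vertical stiles running the full outside height and two horizontal rails spanning the gap between the stiles.

The picture frame is on top of the stool.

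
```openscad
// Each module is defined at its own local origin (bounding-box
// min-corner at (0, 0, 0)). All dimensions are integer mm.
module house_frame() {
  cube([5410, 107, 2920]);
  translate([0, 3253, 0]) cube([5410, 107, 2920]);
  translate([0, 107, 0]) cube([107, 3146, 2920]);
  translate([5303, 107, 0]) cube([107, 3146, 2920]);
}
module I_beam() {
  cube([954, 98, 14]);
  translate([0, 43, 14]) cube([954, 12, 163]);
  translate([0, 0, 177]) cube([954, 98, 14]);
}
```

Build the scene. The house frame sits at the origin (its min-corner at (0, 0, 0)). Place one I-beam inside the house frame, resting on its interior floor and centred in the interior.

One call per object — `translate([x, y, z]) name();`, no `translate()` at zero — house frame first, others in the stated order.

house_frame();
translate([2228, 1631, 0]) I_beam();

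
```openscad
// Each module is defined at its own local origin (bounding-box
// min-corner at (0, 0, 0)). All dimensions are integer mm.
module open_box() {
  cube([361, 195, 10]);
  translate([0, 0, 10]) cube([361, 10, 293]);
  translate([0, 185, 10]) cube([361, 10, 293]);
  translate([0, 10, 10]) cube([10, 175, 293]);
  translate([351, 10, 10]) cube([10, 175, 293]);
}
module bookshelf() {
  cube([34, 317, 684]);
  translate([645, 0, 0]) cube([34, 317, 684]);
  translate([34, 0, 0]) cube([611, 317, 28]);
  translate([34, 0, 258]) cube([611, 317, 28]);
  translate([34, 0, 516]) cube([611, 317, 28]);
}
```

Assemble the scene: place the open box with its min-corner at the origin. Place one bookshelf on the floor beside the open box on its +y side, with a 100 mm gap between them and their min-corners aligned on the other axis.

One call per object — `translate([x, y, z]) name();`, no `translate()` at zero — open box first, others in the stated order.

open_box();
translate([0, 295, 0]) bookshelf();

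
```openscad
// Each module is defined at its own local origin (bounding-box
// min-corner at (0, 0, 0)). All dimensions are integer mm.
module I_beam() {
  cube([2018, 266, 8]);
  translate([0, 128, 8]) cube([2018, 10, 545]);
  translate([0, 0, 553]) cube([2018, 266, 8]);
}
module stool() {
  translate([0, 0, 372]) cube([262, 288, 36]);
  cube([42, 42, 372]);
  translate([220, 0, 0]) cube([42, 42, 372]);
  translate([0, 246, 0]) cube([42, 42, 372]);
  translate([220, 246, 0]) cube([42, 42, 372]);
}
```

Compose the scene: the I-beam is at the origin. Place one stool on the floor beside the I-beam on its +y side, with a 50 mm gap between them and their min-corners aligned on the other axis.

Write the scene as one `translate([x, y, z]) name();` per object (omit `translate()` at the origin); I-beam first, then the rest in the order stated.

I_beam();
translate([0, 316, 0]) stool();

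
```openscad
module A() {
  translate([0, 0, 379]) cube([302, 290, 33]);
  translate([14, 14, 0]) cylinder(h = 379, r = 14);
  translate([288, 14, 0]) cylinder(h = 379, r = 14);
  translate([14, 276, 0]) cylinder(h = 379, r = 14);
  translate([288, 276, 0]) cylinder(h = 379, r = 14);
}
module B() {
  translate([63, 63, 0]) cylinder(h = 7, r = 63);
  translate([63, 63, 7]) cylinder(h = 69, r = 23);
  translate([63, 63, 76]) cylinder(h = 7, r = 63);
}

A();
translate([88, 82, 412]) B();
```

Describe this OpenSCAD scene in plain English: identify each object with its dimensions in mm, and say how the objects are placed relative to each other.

A is a four-legged stool. The seat is a 302×290×33 mm slab whose top surface is at z = 412 mm; four round legs, each 28 mm in diameter, run from the floor (z = 0) to the underside of the seat, each leg's axis is inset half a diameter from the nearest pair of seat edges (so the leg's bounding box is flush with the corner).

B is a spool: two coaxial disc flanges of radius 63 mm and thickness 7 mm, joined by a core cylinder of radius 23 mm and height 69 mm. The lower flange rests on z = 0 and the three cylinders share a vertical axis.

The spool is on top of the stool, centred.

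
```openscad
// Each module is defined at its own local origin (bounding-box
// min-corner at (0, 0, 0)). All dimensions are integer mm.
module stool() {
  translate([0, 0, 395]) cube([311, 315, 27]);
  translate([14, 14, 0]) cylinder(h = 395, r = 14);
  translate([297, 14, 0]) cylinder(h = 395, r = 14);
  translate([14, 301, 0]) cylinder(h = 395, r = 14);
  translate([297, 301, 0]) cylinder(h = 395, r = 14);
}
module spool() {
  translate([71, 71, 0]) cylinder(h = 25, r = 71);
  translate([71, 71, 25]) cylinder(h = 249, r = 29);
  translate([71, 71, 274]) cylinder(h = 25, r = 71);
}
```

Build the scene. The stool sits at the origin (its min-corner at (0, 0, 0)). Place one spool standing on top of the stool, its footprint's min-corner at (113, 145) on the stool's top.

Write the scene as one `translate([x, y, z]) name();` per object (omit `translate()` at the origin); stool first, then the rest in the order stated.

stool();
translate([113, 145, 422]) spool();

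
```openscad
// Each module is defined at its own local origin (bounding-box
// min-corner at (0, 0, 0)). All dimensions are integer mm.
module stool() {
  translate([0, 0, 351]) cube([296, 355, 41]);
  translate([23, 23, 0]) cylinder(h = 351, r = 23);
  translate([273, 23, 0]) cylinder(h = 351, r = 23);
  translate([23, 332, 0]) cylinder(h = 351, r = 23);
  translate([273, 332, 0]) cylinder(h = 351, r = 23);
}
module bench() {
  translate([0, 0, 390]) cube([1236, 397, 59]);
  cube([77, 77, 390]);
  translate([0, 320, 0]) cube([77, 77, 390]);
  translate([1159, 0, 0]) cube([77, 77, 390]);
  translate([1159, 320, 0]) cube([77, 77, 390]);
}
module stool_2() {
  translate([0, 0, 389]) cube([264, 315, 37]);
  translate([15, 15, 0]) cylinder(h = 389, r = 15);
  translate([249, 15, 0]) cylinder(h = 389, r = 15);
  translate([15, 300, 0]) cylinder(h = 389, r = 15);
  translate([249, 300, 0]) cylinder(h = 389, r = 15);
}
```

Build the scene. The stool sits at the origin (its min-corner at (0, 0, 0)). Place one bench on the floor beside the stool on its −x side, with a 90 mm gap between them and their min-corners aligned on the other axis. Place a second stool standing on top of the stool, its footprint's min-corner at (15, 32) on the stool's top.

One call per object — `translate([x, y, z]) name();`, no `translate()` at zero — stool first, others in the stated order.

stool();
translate([-1326, 0, 0]) bench();
translate([15, 32, 392]) stool_2();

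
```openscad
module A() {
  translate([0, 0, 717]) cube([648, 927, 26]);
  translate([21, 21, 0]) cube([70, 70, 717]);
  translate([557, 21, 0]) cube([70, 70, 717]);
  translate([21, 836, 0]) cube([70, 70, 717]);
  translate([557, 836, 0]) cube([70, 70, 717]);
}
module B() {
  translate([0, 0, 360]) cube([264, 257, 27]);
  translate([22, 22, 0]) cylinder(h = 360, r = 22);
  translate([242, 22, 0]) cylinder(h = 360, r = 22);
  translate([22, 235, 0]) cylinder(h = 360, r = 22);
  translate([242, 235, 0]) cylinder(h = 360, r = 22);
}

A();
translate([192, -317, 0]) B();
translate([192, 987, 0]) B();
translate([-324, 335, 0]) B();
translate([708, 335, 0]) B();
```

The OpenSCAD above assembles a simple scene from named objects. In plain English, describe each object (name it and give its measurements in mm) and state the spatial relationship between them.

A is a table: top 648 mm (x) × 927 mm (y), 26 mm thick, upper face at z = 743 mm, on four 70×70 mm square legs, each inset 21 mm from the nearest pair of top edges, running from z = 0 to the bottom of the top.

B is a simple wooden stool: a rectangular seat 264 mm (x) by 257 mm (y), 27 mm thick, top face at z = 387 mm, on four round legs, each 44 mm in diameter. The legs rest on z = 0, each leg's axis is inset half a diameter from the nearest pair of seat edges (so the leg's bounding box is flush with the corner).

Four stools sit around the table at the −y, +y, −x, +x sides.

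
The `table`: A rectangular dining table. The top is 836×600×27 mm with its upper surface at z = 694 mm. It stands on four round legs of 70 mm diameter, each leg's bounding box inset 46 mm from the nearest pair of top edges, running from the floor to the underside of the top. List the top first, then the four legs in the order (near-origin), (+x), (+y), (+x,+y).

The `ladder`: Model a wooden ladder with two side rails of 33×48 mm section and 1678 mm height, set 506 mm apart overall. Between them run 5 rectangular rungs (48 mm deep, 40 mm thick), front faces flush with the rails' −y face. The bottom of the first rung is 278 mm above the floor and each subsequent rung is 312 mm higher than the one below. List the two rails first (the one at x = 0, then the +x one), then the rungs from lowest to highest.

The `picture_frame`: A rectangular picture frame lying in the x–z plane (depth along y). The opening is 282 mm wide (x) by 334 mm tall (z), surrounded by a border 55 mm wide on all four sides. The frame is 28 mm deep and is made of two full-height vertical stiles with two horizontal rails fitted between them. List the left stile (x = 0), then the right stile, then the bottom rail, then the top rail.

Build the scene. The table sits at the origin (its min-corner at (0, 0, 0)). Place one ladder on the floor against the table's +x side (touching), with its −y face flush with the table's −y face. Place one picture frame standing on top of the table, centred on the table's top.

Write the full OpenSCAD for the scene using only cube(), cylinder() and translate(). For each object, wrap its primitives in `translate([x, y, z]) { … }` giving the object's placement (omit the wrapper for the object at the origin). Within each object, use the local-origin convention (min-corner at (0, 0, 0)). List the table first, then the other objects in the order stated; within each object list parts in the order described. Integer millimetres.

translate([0, 0, 667]) cube([836, 600, 27]);
translate([81, 81, 0]) cylinder(h = 667, r = 35);
translate([755, 81, 0]) cylinder(h = 667, r = 35);
translate([81, 519, 0]) cylinder(h = 667, r = 35);
translate([755, 519, 0]) cylinder(h = 667, r = 35);
translate([836, 0, 0]) {
  cube([33, 48, 1678]);
  translate([473, 0, 0]) cube([33, 48, 1678]);
  translate([33, 0, 278]) cube([440, 48, 40]);
  translate([33, 0, 590]) cube([440, 48, 40]);
  translate([33, 0, 902]) cube([440, 48, 40]);
  translate([33, 0, 1214]) cube([440, 48, 40]);
  translate([33, 0, 1526]) cube([440, 48, 40]);
}
translate([222, 286, 694]) {
  cube([55, 28, 444]);
  translate([337, 0, 0]) cube([55, 28, 444]);
  translate([55, 0, 0]) cube([282, 28, 55]);
  translate([55, 0, 389]) cube([282, 28, 55]);
}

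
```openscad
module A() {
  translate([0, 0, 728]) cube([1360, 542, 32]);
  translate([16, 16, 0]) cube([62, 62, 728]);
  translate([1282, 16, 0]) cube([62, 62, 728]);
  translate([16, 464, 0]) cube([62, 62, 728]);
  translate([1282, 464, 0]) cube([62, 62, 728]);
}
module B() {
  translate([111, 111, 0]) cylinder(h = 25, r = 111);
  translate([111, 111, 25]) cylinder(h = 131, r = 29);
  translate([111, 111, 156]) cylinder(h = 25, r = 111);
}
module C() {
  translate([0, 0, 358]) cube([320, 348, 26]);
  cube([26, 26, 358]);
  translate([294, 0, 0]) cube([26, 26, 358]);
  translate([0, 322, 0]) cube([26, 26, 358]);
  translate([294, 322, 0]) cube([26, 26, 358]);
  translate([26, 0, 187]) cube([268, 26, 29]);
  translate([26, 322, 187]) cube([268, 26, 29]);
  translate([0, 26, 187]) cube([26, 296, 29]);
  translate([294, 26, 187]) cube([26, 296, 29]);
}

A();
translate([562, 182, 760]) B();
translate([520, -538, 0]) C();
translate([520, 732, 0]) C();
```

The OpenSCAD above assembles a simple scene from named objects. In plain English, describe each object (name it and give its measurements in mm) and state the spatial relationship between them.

A is a table: top 1360 mm (x) × 542 mm (y), 32 mm thick, upper face at z = 760 mm, on four 62×62 mm square legs, each inset 16 mm from the nearest pair of top edges, running from z = 0 to the bottom of the top.

B is a spool: two coaxial disc flanges of radius 111 mm and thickness 25 mm, joined by a core cylinder of radius 29 mm and height 131 mm. The lower flange rests on z = 0 and the three cylinders share a vertical axis.

C is a four-legged stool. The seat is 320×348 mm, 26 mm thick, top at z = 384 mm. It stands on four square legs, each 26×26 mm in cross-section, from z = 0 to the seat underside, each flush with a corner of the seat. Four stretchers, 26 mm wide and 29 mm tall, connect adjacent legs with their undersides at z = 187 mm, each running between the inner faces of the legs it joins and aligned with the legs' outer faces on the other axis.

The spool is on top of the table. Two stools sit around the table at the −y, +y sides.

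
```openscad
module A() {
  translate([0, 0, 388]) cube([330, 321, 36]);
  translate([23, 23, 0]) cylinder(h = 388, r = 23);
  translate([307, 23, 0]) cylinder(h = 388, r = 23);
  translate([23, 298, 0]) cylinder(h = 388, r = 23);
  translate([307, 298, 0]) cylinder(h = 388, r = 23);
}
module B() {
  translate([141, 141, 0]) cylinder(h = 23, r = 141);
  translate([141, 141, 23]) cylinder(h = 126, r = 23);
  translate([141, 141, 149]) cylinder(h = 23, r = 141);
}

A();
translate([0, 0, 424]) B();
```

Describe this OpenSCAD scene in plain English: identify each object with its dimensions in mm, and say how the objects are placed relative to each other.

A is a four-legged stool. The seat is 330×321 mm, 36 mm thick, top at z = 424 mm. It stands on four round legs, each 46 mm in diameter, from z = 0 to the seat underside, each leg's axis is inset half a diameter from the nearest pair of seat edges (so the leg's bounding box is flush with the corner).

B is a spool: two coaxial disc flanges of radius 141 mm and thickness 23 mm, joined by a core cylinder of radius 23 mm and height 126 mm. The lower flange rests on z = 0 and the three cylinders share a vertical axis.

The spool is on top of the stool.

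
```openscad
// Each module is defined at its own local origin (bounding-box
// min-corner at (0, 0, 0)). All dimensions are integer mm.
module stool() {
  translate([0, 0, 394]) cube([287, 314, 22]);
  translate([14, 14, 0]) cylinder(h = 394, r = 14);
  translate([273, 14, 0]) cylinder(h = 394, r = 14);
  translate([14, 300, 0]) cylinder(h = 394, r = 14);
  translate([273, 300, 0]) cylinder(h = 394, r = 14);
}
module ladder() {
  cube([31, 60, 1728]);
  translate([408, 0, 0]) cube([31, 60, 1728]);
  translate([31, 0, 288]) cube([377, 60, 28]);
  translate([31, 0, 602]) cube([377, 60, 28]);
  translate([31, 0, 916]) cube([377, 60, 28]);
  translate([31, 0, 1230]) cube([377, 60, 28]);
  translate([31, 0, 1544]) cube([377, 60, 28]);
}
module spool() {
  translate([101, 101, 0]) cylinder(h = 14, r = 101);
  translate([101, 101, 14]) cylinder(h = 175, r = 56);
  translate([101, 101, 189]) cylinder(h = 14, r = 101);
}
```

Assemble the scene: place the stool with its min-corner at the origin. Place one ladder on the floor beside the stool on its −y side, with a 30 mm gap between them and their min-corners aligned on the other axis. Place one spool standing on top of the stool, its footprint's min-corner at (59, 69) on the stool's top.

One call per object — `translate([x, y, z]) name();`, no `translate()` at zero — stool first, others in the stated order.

stool();
translate([0, -90, 0]) ladder();
translate([59, 69, 416]) spool();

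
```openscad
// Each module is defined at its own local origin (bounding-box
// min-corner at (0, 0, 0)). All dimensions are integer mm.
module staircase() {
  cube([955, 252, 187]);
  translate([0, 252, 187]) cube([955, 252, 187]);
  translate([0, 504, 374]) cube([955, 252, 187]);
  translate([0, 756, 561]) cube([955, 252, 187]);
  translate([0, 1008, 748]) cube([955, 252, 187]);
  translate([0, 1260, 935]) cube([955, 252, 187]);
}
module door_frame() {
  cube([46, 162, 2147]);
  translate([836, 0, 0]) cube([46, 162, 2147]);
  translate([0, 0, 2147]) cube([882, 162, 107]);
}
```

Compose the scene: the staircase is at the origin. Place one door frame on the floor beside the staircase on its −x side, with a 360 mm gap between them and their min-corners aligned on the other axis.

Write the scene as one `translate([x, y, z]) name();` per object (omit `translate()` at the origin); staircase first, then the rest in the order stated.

staircase();
translate([-1242, 0, 0]) door_frame();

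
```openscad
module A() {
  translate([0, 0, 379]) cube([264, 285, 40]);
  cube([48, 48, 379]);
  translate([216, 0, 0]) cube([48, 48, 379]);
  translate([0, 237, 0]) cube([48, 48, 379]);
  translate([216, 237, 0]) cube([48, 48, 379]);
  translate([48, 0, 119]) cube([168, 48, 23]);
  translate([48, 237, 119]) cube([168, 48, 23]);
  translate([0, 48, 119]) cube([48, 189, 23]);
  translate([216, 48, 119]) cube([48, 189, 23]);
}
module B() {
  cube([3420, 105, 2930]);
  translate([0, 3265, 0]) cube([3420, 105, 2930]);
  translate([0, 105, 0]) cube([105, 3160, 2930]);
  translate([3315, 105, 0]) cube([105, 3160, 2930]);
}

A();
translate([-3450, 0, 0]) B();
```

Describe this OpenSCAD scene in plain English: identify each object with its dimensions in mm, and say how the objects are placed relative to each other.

A is a four-legged stool. The seat is 264×285 mm, 40 mm thick, top at z = 419 mm. It stands on four square legs, each 48×48 mm in cross-section, from z = 0 to the seat underside, each flush with a corner of the seat. Four stretchers, 48 mm wide and 23 mm tall, connect adjacent legs with their undersides at z = 119 mm, each running between the inner faces of the legs it joins and aligned with the legs' outer faces on the other axis.

B is the wall frame of a small rectangular building: four walls, each 2930 mm tall and 105 mm thick, enclosing a footprint 3420 mm (x) by 3370 mm (y) outside-to-outside, with no floor or roof. The front and back walls (the −y and +y sides) span the full width; the two side walls fit between them.

The house frame is on the floor beside the stool on its −x side.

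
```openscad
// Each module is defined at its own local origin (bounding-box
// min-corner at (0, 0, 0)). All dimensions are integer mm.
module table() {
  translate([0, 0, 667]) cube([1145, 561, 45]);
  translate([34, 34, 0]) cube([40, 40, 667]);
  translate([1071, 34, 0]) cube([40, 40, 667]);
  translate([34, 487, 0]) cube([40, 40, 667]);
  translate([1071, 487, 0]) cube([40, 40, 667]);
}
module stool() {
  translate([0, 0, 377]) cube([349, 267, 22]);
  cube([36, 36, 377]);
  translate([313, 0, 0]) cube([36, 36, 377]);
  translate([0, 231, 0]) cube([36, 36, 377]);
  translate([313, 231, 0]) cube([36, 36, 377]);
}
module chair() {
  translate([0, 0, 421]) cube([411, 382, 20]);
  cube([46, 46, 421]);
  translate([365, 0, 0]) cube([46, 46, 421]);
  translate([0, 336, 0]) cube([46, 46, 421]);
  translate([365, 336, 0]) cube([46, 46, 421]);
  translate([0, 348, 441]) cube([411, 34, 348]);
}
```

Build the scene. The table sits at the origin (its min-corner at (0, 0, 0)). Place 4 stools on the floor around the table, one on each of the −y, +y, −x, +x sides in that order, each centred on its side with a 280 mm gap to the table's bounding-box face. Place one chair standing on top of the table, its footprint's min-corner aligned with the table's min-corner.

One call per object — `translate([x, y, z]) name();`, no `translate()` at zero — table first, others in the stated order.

table();
translate([398, -547, 0]) stool();
translate([398, 841, 0]) stool();
translate([-629, 147, 0]) stool();
translate([1425, 147, 0]) stool();
translate([0, 0, 712]) chair();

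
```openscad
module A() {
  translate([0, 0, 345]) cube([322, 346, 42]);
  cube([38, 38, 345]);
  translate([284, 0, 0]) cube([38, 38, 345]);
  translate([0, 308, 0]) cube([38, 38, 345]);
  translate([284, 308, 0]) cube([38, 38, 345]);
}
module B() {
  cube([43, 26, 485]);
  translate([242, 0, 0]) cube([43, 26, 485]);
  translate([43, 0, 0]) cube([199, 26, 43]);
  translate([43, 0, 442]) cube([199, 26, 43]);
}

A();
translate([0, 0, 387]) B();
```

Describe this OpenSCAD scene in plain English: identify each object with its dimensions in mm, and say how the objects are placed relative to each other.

A is a four-legged stool. The seat is a 322×346×42 mm slab whose top surface is at z = 387 mm; four square legs, each 38×38 mm in cross-section, run from the floor (z = 0) to the underside of the seat, each flush with a corner of the seat.

B is a picture frame with a 199×399 mm rectangular opening (x by z) and a uniform 43 mm border on every side. Frame depth is 26 mm along y. It is built from two vertical stiles running the full outside height and two horizontal rails spanning the gap between the stiles.

The picture frame is on top of the stool.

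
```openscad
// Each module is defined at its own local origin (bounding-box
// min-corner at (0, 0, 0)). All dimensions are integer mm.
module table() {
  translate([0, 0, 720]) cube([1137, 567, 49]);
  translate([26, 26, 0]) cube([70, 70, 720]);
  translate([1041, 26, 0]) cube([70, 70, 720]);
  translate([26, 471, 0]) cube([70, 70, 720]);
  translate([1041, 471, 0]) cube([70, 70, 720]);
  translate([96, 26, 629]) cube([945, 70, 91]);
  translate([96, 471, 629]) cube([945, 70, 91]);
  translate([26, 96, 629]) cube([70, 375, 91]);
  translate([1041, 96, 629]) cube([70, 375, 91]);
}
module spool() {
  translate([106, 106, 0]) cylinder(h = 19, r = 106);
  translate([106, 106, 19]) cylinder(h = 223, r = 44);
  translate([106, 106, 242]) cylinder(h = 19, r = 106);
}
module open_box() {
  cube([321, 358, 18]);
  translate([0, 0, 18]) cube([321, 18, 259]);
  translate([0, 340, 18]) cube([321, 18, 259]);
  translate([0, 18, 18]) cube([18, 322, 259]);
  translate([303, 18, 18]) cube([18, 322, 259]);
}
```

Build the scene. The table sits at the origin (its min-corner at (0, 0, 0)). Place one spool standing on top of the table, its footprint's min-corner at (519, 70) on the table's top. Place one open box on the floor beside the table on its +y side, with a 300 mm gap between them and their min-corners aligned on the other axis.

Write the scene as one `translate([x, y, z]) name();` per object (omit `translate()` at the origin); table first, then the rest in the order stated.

table();
translate([519, 70, 769]) spool();
translate([0, 867, 0]) open_box();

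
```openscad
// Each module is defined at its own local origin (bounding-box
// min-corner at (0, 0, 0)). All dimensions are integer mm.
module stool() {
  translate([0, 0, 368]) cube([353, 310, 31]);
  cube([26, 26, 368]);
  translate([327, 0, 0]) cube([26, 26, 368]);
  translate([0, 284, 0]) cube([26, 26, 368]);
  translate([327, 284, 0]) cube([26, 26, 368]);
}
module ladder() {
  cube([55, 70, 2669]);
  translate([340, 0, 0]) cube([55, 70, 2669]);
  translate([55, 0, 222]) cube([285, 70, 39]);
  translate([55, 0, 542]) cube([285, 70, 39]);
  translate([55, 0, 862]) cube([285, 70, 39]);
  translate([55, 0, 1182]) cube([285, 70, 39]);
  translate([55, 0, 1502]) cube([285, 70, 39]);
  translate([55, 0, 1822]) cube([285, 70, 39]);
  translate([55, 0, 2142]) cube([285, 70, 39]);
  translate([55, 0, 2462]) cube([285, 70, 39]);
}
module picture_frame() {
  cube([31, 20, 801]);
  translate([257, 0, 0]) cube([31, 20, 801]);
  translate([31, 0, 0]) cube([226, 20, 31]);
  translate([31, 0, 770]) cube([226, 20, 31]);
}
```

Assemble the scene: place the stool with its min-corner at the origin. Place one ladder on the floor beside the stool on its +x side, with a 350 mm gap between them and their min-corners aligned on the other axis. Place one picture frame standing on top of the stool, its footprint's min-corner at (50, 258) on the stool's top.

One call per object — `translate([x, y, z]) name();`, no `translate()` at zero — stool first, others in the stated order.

stool();
translate([703, 0, 0]) ladder();
translate([50, 258, 399]) picture_frame();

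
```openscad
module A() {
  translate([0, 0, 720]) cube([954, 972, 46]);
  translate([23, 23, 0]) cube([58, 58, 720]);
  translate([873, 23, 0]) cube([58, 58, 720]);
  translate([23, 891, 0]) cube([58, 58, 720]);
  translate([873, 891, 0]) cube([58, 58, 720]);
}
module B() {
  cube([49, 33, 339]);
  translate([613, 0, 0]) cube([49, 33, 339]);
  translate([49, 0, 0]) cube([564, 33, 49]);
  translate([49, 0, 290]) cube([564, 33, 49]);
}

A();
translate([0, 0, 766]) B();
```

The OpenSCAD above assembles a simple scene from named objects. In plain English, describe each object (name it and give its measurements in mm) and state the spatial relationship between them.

A is a rectangular dining table. The top is 954×972×46 mm with its upper surface at z = 766 mm. It stands on four 58×58 mm square legs, each inset 23 mm from the nearest pair of top edges, running from the floor to the underside of the top.

B is a rectangular picture frame lying in the x–z plane (depth along y). The opening is 564 mm wide (x) by 241 mm tall (z), surrounded by a border 49 mm wide on all four sides. The frame is 33 mm deep and is made of two full-height vertical stiles with two horizontal rails fitted between them.

The picture frame is on top of the table.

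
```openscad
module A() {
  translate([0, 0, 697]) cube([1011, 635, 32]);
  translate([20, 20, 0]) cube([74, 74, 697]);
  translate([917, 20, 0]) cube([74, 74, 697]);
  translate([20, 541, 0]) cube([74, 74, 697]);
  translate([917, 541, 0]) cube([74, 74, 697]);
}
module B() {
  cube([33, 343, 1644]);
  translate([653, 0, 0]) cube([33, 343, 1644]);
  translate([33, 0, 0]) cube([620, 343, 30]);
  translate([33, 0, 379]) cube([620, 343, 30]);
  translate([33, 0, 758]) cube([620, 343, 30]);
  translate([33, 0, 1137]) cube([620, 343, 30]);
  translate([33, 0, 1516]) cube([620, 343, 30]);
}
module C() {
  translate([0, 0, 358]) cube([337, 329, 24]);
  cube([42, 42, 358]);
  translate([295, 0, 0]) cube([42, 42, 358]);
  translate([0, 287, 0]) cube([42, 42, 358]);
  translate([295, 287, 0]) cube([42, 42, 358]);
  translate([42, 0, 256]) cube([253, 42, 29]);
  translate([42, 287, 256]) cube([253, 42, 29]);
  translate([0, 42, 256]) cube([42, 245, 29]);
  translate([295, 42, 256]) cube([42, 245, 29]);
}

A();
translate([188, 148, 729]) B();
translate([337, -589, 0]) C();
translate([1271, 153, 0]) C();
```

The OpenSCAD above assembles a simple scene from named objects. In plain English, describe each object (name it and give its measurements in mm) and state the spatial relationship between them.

A is a table: top 1011 mm (x) × 635 mm (y), 32 mm thick, upper face at z = 729 mm, on four 74×74 mm square legs, each inset 20 mm from the nearest pair of top edges, running from z = 0 to the bottom of the top.

B is a bookshelf 686 mm wide overall, 343 mm deep and 1644 mm tall. The two sides are 33 mm thick vertical panels. 5 horizontal shelves of 30 mm thickness span between the inner faces of the sides; the lowest shelf sits on the floor and shelves are stacked with a clear vertical gap of 349 mm between each pair.

C is a four-legged stool. The seat is 337×329 mm, 24 mm thick, top at z = 382 mm. It stands on four square legs, each 42×42 mm in cross-section, from z = 0 to the seat underside, each flush with a corner of the seat. Four stretchers, 42 mm wide and 29 mm tall, connect adjacent legs with their undersides at z = 256 mm, each running between the inner faces of the legs it joins and aligned with the legs' outer faces on the other axis.

The bookshelf is on top of the table. Two stools sit around the table at the −y, +x sides.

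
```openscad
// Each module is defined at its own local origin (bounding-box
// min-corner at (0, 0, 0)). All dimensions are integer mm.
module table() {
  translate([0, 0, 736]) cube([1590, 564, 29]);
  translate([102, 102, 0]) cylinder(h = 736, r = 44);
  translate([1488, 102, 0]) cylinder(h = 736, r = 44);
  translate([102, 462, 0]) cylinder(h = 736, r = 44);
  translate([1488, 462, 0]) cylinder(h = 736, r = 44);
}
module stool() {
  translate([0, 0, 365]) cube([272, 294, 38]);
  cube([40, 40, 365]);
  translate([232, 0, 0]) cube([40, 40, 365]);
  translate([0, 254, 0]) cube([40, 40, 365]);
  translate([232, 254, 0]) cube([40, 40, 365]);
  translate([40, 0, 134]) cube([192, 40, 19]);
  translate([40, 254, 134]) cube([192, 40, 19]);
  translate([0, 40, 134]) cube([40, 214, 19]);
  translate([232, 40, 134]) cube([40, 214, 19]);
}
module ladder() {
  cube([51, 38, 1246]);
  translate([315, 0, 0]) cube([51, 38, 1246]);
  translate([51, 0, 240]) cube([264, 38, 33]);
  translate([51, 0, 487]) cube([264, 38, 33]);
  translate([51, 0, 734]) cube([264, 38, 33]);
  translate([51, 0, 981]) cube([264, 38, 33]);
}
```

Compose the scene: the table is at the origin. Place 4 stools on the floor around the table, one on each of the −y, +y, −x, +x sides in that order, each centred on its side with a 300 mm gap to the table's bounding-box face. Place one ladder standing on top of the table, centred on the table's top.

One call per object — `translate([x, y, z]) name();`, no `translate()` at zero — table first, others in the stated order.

table();
translate([659, -594, 0]) stool();
translate([659, 864, 0]) stool();
translate([-572, 135, 0]) stool();
translate([1890, 135, 0]) stool();
translate([612, 263, 765]) ladder();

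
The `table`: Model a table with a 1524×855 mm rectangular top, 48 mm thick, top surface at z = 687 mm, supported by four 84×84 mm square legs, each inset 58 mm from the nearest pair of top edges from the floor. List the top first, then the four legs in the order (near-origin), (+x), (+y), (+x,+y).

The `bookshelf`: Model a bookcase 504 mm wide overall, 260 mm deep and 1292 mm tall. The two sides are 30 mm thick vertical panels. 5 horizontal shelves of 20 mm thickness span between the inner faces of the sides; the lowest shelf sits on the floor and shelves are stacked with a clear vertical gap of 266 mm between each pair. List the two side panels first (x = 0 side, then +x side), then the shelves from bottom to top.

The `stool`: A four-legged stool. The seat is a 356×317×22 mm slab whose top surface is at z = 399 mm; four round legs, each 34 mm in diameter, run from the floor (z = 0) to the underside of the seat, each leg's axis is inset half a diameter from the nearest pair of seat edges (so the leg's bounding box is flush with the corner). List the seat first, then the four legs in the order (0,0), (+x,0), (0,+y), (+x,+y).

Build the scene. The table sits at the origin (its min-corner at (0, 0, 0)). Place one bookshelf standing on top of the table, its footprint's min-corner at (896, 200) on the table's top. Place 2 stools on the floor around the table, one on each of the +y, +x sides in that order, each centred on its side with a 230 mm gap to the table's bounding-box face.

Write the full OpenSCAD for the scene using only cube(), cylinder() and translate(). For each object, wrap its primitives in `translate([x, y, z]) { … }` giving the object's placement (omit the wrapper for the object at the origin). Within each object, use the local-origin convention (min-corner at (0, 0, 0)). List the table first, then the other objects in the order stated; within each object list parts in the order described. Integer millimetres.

translate([0, 0, 639]) cube([1524, 855, 48]);
translate([58, 58, 0]) cube([84, 84, 639]);
translate([1382, 58, 0]) cube([84, 84, 639]);
translate([58, 713, 0]) cube([84, 84, 639]);
translate([1382, 713, 0]) cube([84, 84, 639]);
translate([896, 200, 687]) {
  cube([30, 260, 1292]);
  translate([474, 0, 0]) cube([30, 260, 1292]);
  translate([30, 0, 0]) cube([444, 260, 20]);
  translate([30, 0, 286]) cube([444, 260, 20]);
  translate([30, 0, 572]) cube([444, 260, 20]);
  translate([30, 0, 858]) cube([444, 260, 20]);
  translate([30, 0, 1144]) cube([444, 260, 20]);
}
translate([584, 1085, 0]) {
  translate([0, 0, 377]) cube([356, 317, 22]);
  translate([17, 17, 0]) cylinder(h = 377, r = 17);
  translate([339, 17, 0]) cylinder(h = 377, r = 17);
  translate([17, 300, 0]) cylinder(h = 377, r = 17);
  translate([339, 300, 0]) cylinder(h = 377, r = 17);
}
translate([1754, 269, 0]) {
  translate([0, 0, 377]) cube([356, 317, 22]);
  translate([17, 17, 0]) cylinder(h = 377, r = 17);
  translate([339, 17, 0]) cylinder(h = 377, r = 17);
  translate([17, 300, 0]) cylinder(h = 377, r = 17);
  translate([339, 300, 0]) cylinder(h = 377, r = 17);
}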